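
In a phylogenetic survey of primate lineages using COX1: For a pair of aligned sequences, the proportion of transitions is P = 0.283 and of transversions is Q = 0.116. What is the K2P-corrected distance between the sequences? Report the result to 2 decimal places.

Under the Kimura two-parameter model, d = −½ ln(1 − 2P − Q) − ¼ ln(1 − 2Q).
1 − 2P − Q = 0.318, giving −½ ln(0.318) = 0.572852.
1 − 2Q = 0.768, giving −¼ ln(0.768) = 0.065991.
d = 0.572852 + 0.065991 = 0.638843.

0.64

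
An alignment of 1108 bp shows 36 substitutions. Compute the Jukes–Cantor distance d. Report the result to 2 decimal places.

p = 36/1108 ≈ 0.032491.
d = −(3/4) ln(1 − 4p/3) = −0.75 ln(1 − 0.043321) = −0.75 ln(0.956679)
  = −0.75 × (-0.044287) = 0.033215 substitutions/site.

0.03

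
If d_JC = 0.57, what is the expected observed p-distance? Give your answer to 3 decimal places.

p = (3/4)(1 − e^(−4d/3)) = 0.75 × (1 − e^(-0.76)) = 0.75 × (1 − 0.467666) = 0.399251.

0.399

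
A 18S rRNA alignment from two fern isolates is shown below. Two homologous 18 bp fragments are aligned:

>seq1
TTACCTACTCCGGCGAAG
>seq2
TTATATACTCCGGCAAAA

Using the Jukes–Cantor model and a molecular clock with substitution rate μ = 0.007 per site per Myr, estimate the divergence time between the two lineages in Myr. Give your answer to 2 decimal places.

18.82

The sequences differ at 4 of 18 sites (4, 5, 15, 18), so p = 4/18 ≈ 0.222222.
d = −(3/4) ln(1 − 4p/3) = −0.75 ln(1 − 0.296296) = −0.75 ln(0.703704)
  = −0.75 × (-0.351397) = 0.263548 substitutions/site.
Under a molecular clock d = 2μt, so t = d/(2μ) = 0.263548 / (2 × 0.007) = 18.82 Myr.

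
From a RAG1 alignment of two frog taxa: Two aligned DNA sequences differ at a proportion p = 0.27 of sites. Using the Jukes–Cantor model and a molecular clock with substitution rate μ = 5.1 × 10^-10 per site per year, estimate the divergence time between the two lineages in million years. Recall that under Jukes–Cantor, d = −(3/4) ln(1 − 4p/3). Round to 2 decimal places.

328.15

d = −(3/4) ln(1 − 4p/3) = −0.75 ln(1 − 0.36) = −0.75 ln(0.64)
  = −0.75 × (-0.446287) = 0.334715 substitutions/site.
Under a molecular clock d = 2μt, so t = d/(2μ) = 0.334715 / (2 × 5.1 × 10^-10) = 328.15 million years.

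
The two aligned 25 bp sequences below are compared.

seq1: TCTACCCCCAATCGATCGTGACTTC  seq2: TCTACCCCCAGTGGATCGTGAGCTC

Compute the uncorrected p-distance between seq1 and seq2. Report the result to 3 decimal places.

The sequences differ at 4 of 25 positions (sites 11, 13, 22, 23).
p = 4/25 = 0.160.

0.160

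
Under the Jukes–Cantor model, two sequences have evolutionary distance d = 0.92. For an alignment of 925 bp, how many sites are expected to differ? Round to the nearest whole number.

Invert JC69: p = (3/4)(1 − e^(−4d/3)) = 0.75 × (1 − e^(-1.226667)) = 0.75 × (1 − 0.293268) = 0.530049.
Expected differing sites = pL ≈ 0.530049 × 925 = 490.295325 ≈ 490.

490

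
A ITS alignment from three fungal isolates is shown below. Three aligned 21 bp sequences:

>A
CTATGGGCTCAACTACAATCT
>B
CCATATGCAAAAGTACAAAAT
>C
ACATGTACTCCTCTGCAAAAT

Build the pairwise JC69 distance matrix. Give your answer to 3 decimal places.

d(A,B) = 0.532, d(A,C) = 0.635, d(B,C) = 0.635

A–B: 8/21 sites differ → p ≈ 0.380952, d = −0.75 ln(1 − 0.507936) = 0.531860 ≈ 0.532.
A–C: 9/21 sites differ → p ≈ 0.428571, d = −0.75 ln(1 − 0.571428) = 0.635472 ≈ 0.635.
B–C: 9/21 sites differ → p ≈ 0.428571, d = −0.75 ln(1 − 0.571428) = 0.635472 ≈ 0.635.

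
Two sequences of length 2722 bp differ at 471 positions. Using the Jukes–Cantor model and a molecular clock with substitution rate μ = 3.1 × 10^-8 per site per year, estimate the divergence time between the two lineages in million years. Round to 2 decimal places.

3.17

p = 471/2722 ≈ 0.173035.
d = −(3/4) ln(1 − 4p/3) = −0.75 ln(1 − 0.230713) = −0.75 ln(0.769287)
  = −0.75 × (-0.262291) = 0.196718 substitutions/site.
Under a molecular clock d = 2μt, so t = d/(2μ) = 0.196718 / (2 × 3.1 × 10^-8) = 3.17 million years.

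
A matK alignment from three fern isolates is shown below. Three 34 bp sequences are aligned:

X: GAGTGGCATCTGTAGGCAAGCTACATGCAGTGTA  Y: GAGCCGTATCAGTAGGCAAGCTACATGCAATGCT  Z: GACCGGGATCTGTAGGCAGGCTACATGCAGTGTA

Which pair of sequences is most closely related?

X and Z

X–Y: 7/34 differ, p = 0.206, d = 0.241.
X–Z: 4/34 differ, p = 0.118, d = 0.128.
Y–Z: 8/34 differ, p = 0.235, d = 0.282.
The smallest distance is between X and Z.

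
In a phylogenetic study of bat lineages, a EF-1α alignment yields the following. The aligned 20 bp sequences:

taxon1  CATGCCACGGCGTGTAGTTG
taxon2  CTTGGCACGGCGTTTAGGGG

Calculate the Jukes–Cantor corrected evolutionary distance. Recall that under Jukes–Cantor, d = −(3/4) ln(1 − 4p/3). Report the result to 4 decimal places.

The sequences differ at 5 of 20 sites (2, 5, 14, 18, 19), so p = 5/20 = 0.25.
d = −(3/4) ln(1 − 4p/3) = −0.75 ln(1 − 0.333333) = −0.75 ln(0.666667)
  = −0.75 × (-0.405465) = 0.304099 substitutions/site.

0.3041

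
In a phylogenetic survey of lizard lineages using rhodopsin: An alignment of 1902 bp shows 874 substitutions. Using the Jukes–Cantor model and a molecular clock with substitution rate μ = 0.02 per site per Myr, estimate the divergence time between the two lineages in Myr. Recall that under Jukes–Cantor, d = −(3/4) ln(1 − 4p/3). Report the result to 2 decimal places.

p = 874/1902 ≈ 0.459516.
d = −(3/4) ln(1 − 4p/3) = −0.75 ln(1 − 0.612688) = −0.75 ln(0.387312)
  = −0.75 × (-0.948525) = 0.711394 substitutions/site.
Under a molecular clock d = 2μt, so t = d/(2μ) = 0.711394 / (2 × 0.02) = 17.78 Myr.

17.78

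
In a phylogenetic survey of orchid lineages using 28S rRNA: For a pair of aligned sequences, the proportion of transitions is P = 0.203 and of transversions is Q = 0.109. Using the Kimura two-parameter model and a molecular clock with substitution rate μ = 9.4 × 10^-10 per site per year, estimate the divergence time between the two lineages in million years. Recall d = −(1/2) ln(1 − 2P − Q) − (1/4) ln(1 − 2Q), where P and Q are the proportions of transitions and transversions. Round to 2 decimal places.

Under the Kimura two-parameter model, d = −½ ln(1 − 2P − Q) − ¼ ln(1 − 2Q).
1 − 2P − Q = 0.485, giving −½ ln(0.485) = 0.361803.
1 − 2Q = 0.782, giving −¼ ln(0.782) = 0.061475.
d = 0.361803 + 0.061475 = 0.423278.
Under a molecular clock d = 2μt, so t = d/(2μ) = 0.423278 / (2 × 9.4 × 10^-10) = 225.15 million years.

225.15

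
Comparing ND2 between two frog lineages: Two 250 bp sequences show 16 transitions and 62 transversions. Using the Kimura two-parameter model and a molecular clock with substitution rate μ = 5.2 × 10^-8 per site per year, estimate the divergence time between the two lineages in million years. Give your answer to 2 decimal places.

P = 16/250 = 0.064 and Q = 62/250 = 0.248.
Under the Kimura two-parameter model, d = −½ ln(1 − 2P − Q) − ¼ ln(1 − 2Q).
1 − 2P − Q = 0.624, giving −½ ln(0.624) = 0.235802.
1 − 2Q = 0.504, giving −¼ ln(0.504) = 0.171295.
d = 0.235802 + 0.171295 = 0.407097.
Under a molecular clock d = 2μt, so t = d/(2μ) = 0.407097 / (2 × 5.2 × 10^-8) = 3.91 million years.

3.91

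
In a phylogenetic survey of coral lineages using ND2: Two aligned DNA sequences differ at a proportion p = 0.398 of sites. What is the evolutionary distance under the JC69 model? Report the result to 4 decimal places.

d = −(3/4) ln(1 − 4p/3) = −0.75 ln(1 − 0.530667) = −0.75 ln(0.469333)
  = −0.75 × (-0.756443) = 0.567332 substitutions/site.

0.5673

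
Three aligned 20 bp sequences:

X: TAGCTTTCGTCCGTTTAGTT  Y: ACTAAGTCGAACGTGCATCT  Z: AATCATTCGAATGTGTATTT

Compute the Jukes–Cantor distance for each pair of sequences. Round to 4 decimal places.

d(X,Y) = 1.2071, d(X,Z) = 0.5716, d(Y,Z) = 0.3831

X–Y: 12/20 sites differ → p = 0.6, d = −0.75 ln(1 − 0.8) = 1.207078 ≈ 1.2071.
X–Z: 8/20 sites differ → p = 0.4, d = −0.75 ln(1 − 0.533333) = 0.571605 ≈ 0.5716.
Y–Z: 6/20 sites differ → p = 0.3, d = −0.75 ln(1 − 0.4) = 0.383119 ≈ 0.3831.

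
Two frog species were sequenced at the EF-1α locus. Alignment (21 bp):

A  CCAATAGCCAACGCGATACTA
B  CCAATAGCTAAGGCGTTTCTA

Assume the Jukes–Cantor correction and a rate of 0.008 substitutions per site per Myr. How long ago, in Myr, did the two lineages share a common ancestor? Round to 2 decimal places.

13.73

The sequences differ at 4 of 21 sites (9, 12, 16, 18), so p = 4/21 ≈ 0.190476.
d = −(3/4) ln(1 − 4p/3) = −0.75 ln(1 − 0.253968) = −0.75 ln(0.746032)
  = −0.75 × (-0.292987) = 0.219740 substitutions/site.
Under a molecular clock d = 2μt, so t = d/(2μ) = 0.219740 / (2 × 0.008) = 13.73 Myr.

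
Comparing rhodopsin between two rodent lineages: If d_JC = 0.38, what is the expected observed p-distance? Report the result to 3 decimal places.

p = (3/4)(1 − e^(−4d/3)) = 0.75 × (1 − e^(-0.506667)) = 0.75 × (1 − 0.602500) = 0.298125.

0.298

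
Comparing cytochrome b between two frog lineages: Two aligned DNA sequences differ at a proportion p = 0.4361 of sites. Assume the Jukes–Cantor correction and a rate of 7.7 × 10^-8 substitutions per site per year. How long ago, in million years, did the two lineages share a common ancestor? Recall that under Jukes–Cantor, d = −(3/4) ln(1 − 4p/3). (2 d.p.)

4.24

d = −(3/4) ln(1 − 4p/3) = −0.75 ln(1 − 0.581467) = −0.75 ln(0.418533)
  = −0.75 × (-0.871000) = 0.653250 substitutions/site.
Under a molecular clock d = 2μt, so t = d/(2μ) = 0.653250 / (2 × 7.7 × 10^-8) = 4.24 million years.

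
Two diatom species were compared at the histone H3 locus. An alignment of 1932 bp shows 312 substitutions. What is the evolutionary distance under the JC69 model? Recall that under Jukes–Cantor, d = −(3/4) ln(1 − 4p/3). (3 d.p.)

0.182

p = 312/1932 ≈ 0.161491.
d = −(3/4) ln(1 − 4p/3) = −0.75 ln(1 − 0.215321) = −0.75 ln(0.784679)
  = −0.75 × (-0.242481) = 0.181861 substitutions/site.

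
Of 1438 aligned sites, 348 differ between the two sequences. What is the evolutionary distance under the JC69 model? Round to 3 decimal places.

p = 348/1438 ≈ 0.242003.
d = −(3/4) ln(1 − 4p/3) = −0.75 ln(1 − 0.322671) = −0.75 ln(0.677329)
  = −0.75 × (-0.389598) = 0.292199 substitutions/site.

0.292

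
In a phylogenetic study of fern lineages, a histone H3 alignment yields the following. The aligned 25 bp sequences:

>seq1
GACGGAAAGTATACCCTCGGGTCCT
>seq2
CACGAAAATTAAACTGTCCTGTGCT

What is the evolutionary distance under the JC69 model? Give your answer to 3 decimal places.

0.490

The sequences differ at 9 of 25 sites (1, 5, 9, 12, 15, 16, 19, 20, 23), so p = 9/25 = 0.36.
d = −(3/4) ln(1 − 4p/3) = −0.75 ln(1 − 0.48) = −0.75 ln(0.52)
  = −0.75 × (-0.653926) = 0.490445 substitutions/site.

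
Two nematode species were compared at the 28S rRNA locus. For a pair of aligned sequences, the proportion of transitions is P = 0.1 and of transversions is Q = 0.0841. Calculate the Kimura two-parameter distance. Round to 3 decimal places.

Under the Kimura two-parameter model, d = −½ ln(1 − 2P − Q) − ¼ ln(1 − 2Q).
1 − 2P − Q = 0.7159, giving −½ ln(0.7159) = 0.167107.
1 − 2Q = 0.8318, giving −¼ ln(0.8318) = 0.046041.
d = 0.167107 + 0.046041 = 0.213148.

0.213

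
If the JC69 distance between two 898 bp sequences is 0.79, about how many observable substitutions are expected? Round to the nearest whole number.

439

Invert JC69: p = (3/4)(1 − e^(−4d/3)) = 0.75 × (1 − e^(-1.053333)) = 0.75 × (1 − 0.348773) = 0.488420.
Expected differing sites = pL ≈ 0.488420 × 898 = 438.60116 ≈ 439.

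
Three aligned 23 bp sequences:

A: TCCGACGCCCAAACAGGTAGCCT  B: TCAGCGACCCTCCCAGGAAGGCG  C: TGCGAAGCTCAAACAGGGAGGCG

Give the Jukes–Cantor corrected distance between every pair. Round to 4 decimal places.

A–B: 10/23 sites differ → p ≈ 0.434783, d = −0.75 ln(1 − 0.579711) = 0.650110 ≈ 0.6501.
A–C: 6/23 sites differ → p ≈ 0.26087, d = −0.75 ln(1 − 0.347827) = 0.320584 ≈ 0.3206.
B–C: 10/23 sites differ → p ≈ 0.434783, d = −0.75 ln(1 − 0.579711) = 0.650110 ≈ 0.6501.

d(A,B) = 0.6501, d(A,C) = 0.3206, d(B,C) = 0.6501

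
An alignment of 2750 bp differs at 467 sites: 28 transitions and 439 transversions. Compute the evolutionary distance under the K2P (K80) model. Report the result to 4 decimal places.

P = 28/2750 ≈ 0.010182 and Q = 439/2750 ≈ 0.159636.
Under the Kimura two-parameter model, d = −½ ln(1 − 2P − Q) − ¼ ln(1 − 2Q).
1 − 2P − Q = 0.82, giving −½ ln(0.82) = 0.099225.
1 − 2Q = 0.680728, giving −¼ ln(0.680728) = 0.096148.
d = 0.099225 + 0.096148 = 0.195373.

0.1954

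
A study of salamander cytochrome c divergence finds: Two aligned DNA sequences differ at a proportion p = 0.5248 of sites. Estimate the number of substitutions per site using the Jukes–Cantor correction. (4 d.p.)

0.9023

d = −(3/4) ln(1 − 4p/3) = −0.75 ln(1 − 0.699733) = −0.75 ln(0.300267)
  = −0.75 × (-1.203083) = 0.902312 substitutions/site.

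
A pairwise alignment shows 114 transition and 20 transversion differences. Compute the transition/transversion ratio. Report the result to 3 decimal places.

5.700

R = 114/20 = 5.700.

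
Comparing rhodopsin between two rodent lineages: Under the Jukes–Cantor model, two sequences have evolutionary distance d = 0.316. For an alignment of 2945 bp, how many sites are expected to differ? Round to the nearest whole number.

Invert JC69: p = (3/4)(1 − e^(−4d/3)) = 0.75 × (1 − e^(-0.421333)) = 0.75 × (1 − 0.656172) = 0.257871.
Expected differing sites = pL ≈ 0.257871 × 2945 = 759.430095 ≈ 759.

759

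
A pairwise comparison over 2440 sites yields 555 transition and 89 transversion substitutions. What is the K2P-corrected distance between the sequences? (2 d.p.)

0.36

P = 555/2440 ≈ 0.227459 and Q = 89/2440 ≈ 0.036475.
Under the Kimura two-parameter model, d = −½ ln(1 − 2P − Q) − ¼ ln(1 − 2Q).
1 − 2P − Q = 0.508607, giving −½ ln(0.508607) = 0.338040.
1 − 2Q = 0.92705, giving −¼ ln(0.92705) = 0.018937.
d = 0.338040 + 0.018937 = 0.356977.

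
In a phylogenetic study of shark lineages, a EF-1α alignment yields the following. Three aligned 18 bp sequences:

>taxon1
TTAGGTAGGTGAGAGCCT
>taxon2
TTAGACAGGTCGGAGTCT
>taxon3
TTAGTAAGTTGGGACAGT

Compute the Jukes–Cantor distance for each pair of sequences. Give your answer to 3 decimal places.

taxon1–taxon2: 5/18 sites differ → p ≈ 0.277778, d = −0.75 ln(1 − 0.370371) = 0.346968 ≈ 0.347.
taxon1–taxon3: 7/18 sites differ → p ≈ 0.388889, d = −0.75 ln(1 − 0.518519) = 0.548166 ≈ 0.548.
taxon2–taxon3: 7/18 sites differ → p ≈ 0.388889, d = −0.75 ln(1 − 0.518519) = 0.548166 ≈ 0.548.

d(taxon1,taxon2) = 0.347, d(taxon1,taxon3) = 0.548, d(taxon2,taxon3) = 0.548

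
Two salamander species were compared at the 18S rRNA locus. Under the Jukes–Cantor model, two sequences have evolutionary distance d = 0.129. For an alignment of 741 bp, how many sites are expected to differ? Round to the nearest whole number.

Invert JC69: p = (3/4)(1 − e^(−4d/3)) = 0.75 × (1 − e^(-0.172)) = 0.75 × (1 − 0.841979) = 0.118516.
Expected differing sites = pL ≈ 0.118516 × 741 = 87.820356 ≈ 88.

88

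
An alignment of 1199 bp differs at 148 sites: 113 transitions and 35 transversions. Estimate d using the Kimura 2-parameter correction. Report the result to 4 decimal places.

P = 113/1199 ≈ 0.094245 and Q = 35/1199 ≈ 0.029191.
Under the Kimura two-parameter model, d = −½ ln(1 − 2P − Q) − ¼ ln(1 − 2Q).
1 − 2P − Q = 0.782319, giving −½ ln(0.782319) = 0.122746.
1 − 2Q = 0.941618, giving −¼ ln(0.941618) = 0.015039.
d = 0.122746 + 0.015039 = 0.137785.

0.1378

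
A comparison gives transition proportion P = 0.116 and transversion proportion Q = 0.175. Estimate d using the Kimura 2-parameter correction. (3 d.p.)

0.369

Under the Kimura two-parameter model, d = −½ ln(1 − 2P − Q) − ¼ ln(1 − 2Q).
1 − 2P − Q = 0.593, giving −½ ln(0.593) = 0.261280.
1 − 2Q = 0.65, giving −¼ ln(0.65) = 0.107696.
d = 0.261280 + 0.107696 = 0.368976.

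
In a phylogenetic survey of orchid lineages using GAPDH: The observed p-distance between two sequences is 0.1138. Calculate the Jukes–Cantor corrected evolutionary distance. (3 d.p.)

d = −(3/4) ln(1 − 4p/3) = −0.75 ln(1 − 0.151733) = −0.75 ln(0.848267)
  = −0.75 × (-0.164560) = 0.123420 substitutions/site.

0.123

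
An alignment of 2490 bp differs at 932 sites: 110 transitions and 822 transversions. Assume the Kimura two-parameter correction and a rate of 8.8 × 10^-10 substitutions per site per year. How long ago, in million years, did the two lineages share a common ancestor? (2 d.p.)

307.35

P = 110/2490 ≈ 0.044177 and Q = 822/2490 ≈ 0.33012.
Under the Kimura two-parameter model, d = −½ ln(1 − 2P − Q) − ¼ ln(1 − 2Q).
1 − 2P − Q = 0.581526, giving −½ ln(0.581526) = 0.271050.
1 − 2Q = 0.33976, giving −¼ ln(0.33976) = 0.269879.
d = 0.271050 + 0.269879 = 0.540929.
Under a molecular clock d = 2μt, so t = d/(2μ) = 0.540929 / (2 × 8.8 × 10^-10) = 307.35 million years.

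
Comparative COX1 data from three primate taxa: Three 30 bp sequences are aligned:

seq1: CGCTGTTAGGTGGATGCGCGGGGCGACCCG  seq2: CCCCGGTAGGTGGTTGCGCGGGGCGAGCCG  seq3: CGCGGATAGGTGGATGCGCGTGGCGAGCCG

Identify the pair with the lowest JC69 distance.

seq1 and seq3

seq1–seq2: 5/30 differ, p = 0.167, d = 0.188.
seq1–seq3: 4/30 differ, p = 0.133, d = 0.147.
seq2–seq3: 5/30 differ, p = 0.167, d = 0.188.
The smallest distance is between seq1 and seq3.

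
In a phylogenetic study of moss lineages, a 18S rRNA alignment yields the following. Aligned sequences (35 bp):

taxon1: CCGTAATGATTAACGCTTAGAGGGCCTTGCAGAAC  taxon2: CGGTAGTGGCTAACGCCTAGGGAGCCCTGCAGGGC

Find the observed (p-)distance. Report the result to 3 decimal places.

The sequences differ at 10 of 35 positions (sites 2, 6, 9, 10, 17, 21, 23, 27, 33, 34).
p = 10/35 = 0.285714… ≈ 0.286 (to 3 d.p.).

0.286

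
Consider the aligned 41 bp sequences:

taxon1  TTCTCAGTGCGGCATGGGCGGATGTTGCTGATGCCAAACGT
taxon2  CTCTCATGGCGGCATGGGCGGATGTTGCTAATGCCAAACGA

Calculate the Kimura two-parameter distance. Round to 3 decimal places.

0.133

Of 41 sites, 2 differences are transitions and 3 are transversions, so P = 2/41 ≈ 0.04878 and Q = 3/41 ≈ 0.073171.
Under the Kimura two-parameter model, d = −½ ln(1 − 2P − Q) − ¼ ln(1 − 2Q).
1 − 2P − Q = 0.829269, giving −½ ln(0.829269) = 0.093605.
1 − 2Q = 0.853658, giving −¼ ln(0.853658) = 0.039556.
d = 0.093605 + 0.039556 = 0.133161.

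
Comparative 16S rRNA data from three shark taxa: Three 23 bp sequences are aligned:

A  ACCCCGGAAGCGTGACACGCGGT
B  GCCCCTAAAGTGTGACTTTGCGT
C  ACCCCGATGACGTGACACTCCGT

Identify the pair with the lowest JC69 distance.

A and C

A–B: 9/23 differ, p = 0.391, d = 0.553.
A–C: 6/23 differ, p = 0.261, d = 0.321.
B–C: 9/23 differ, p = 0.391, d = 0.553.
The smallest distance is between A and C.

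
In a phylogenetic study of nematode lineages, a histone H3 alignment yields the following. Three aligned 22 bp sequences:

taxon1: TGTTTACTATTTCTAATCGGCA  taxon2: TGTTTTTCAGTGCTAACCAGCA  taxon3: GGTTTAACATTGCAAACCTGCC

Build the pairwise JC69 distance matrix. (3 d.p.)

taxon1–taxon2: 7/22 sites differ → p ≈ 0.318182, d = −0.75 ln(1 − 0.424243) = 0.414052 ≈ 0.414.
taxon1–taxon3: 8/22 sites differ → p ≈ 0.363636, d = −0.75 ln(1 − 0.484848) = 0.497470 ≈ 0.497.
taxon2–taxon3: 7/22 sites differ → p ≈ 0.318182, d = −0.75 ln(1 − 0.424243) = 0.414052 ≈ 0.414.

d(taxon1,taxon2) = 0.414, d(taxon1,taxon3) = 0.497, d(taxon2,taxon3) = 0.414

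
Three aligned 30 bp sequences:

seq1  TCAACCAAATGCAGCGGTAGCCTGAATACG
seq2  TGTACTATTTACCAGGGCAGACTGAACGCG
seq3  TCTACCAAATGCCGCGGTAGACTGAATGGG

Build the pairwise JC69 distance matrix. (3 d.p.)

d(seq1,seq2) = 0.647, d(seq1,seq3) = 0.188, d(seq2,seq3) = 0.441

seq1–seq2: 13/30 sites differ → p ≈ 0.433333, d = −0.75 ln(1 − 0.577777) = 0.646666 ≈ 0.647.
seq1–seq3: 5/30 sites differ → p ≈ 0.166667, d = −0.75 ln(1 − 0.222223) = 0.188487 ≈ 0.188.
seq2–seq3: 10/30 sites differ → p ≈ 0.333333, d = −0.75 ln(1 − 0.444444) = 0.440839 ≈ 0.441.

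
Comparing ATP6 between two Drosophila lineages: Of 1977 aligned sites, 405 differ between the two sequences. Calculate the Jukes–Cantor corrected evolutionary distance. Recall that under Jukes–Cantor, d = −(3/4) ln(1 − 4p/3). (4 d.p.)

0.2393

p = 405/1977 ≈ 0.204856.
d = −(3/4) ln(1 − 4p/3) = −0.75 ln(1 − 0.273141) = −0.75 ln(0.726859)
  = −0.75 × (-0.319023) = 0.239267 substitutions/site.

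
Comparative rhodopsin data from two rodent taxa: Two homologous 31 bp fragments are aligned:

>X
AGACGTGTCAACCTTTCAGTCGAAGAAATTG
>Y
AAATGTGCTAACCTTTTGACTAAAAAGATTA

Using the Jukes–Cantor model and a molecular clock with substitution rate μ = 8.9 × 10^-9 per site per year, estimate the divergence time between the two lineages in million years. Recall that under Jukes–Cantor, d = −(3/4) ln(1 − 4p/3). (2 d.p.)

The sequences differ at 13 of 31 sites, so p = 13/31 ≈ 0.419355.
d = −(3/4) ln(1 − 4p/3) = −0.75 ln(1 − 0.55914) = −0.75 ln(0.44086)
  = −0.75 × (-0.819028) = 0.614271 substitutions/site.
Under a molecular clock d = 2μt, so t = d/(2μ) = 0.614271 / (2 × 8.9 × 10^-9) = 34.51 million years.

34.51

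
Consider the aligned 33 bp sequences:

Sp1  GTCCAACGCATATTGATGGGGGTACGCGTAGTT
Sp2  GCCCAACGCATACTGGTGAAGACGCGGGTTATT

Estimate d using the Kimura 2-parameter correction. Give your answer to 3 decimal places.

Of 33 sites, 9 differences are transitions and 2 are transversions, so P = 9/33 ≈ 0.272727 and Q = 2/33 ≈ 0.060606.
Under the Kimura two-parameter model, d = −½ ln(1 − 2P − Q) − ¼ ln(1 − 2Q).
1 − 2P − Q = 0.39394, giving −½ ln(0.39394) = 0.465778.
1 − 2Q = 0.878788, giving −¼ ln(0.878788) = 0.032303.
d = 0.465778 + 0.032303 = 0.498081.

0.498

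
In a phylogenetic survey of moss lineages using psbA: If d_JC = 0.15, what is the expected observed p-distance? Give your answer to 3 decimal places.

p = (3/4)(1 − e^(−4d/3)) = 0.75 × (1 − e^(-0.2)) = 0.75 × (1 − 0.818731) = 0.135952.

0.136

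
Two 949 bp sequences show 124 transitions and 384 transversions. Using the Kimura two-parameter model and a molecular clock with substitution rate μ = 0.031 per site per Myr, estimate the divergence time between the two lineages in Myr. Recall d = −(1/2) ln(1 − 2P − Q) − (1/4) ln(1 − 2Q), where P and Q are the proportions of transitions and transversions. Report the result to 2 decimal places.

15.52

P = 124/949 ≈ 0.130664 and Q = 384/949 ≈ 0.404636.
Under the Kimura two-parameter model, d = −½ ln(1 − 2P − Q) − ¼ ln(1 − 2Q).
1 − 2P − Q = 0.334036, giving −½ ln(0.334036) = 0.548253.
1 − 2Q = 0.190728, giving −¼ ln(0.190728) = 0.414227.
d = 0.548253 + 0.414227 = 0.962480.
Under a molecular clock d = 2μt, so t = d/(2μ) = 0.962480 / (2 × 0.031) = 15.52 Myr.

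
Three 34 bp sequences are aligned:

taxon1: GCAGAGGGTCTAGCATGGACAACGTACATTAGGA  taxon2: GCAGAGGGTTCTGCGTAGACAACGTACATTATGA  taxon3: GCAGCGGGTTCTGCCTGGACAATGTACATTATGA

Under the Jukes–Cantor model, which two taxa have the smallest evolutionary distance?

taxon2 and taxon3

taxon1–taxon2: 6/34 differ, p = 0.176, d = 0.201.
taxon1–taxon3: 7/34 differ, p = 0.206, d = 0.241.
taxon2–taxon3: 4/34 differ, p = 0.118, d = 0.128.
The smallest distance is between taxon2 and taxon3.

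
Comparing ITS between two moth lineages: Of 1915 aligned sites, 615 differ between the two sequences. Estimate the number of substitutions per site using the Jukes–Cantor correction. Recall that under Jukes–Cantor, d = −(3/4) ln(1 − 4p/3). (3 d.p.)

p = 615/1915 ≈ 0.321149.
d = −(3/4) ln(1 − 4p/3) = −0.75 ln(1 − 0.428199) = −0.75 ln(0.571801)
  = −0.75 × (-0.558964) = 0.419223 substitutions/site.

0.419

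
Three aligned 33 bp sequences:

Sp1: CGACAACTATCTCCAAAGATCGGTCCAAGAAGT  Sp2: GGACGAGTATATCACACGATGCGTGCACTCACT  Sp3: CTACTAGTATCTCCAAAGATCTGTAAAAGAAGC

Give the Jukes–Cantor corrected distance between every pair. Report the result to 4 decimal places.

Sp1–Sp2: 14/33 sites differ → p ≈ 0.424242, d = −0.75 ln(1 − 0.565656) = 0.625439 ≈ 0.6254.
Sp1–Sp3: 7/33 sites differ → p ≈ 0.212121, d = −0.75 ln(1 − 0.282828) = 0.249330 ≈ 0.2493.
Sp2–Sp3: 16/33 sites differ → p ≈ 0.484848, d = −0.75 ln(1 − 0.646464) = 0.779827 ≈ 0.7798.

d(Sp1,Sp2) = 0.6254, d(Sp1,Sp3) = 0.2493, d(Sp2,Sp3) = 0.7798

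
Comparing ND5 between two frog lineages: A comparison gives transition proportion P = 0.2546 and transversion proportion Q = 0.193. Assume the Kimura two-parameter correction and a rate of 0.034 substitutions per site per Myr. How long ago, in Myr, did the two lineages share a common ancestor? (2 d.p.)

10.70

Under the Kimura two-parameter model, d = −½ ln(1 − 2P − Q) − ¼ ln(1 − 2Q).
1 − 2P − Q = 0.2978, giving −½ ln(0.2978) = 0.605667.
1 − 2Q = 0.614, giving −¼ ln(0.614) = 0.121940.
d = 0.605667 + 0.121940 = 0.727607.
Under a molecular clock d = 2μt, so t = d/(2μ) = 0.727607 / (2 × 0.034) = 10.70 Myr.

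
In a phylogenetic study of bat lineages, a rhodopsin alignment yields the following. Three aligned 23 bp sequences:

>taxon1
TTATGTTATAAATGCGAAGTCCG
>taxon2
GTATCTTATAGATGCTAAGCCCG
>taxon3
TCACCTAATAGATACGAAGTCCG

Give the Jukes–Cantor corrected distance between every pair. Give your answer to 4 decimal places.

d(taxon1,taxon2) = 0.2567, d(taxon1,taxon3) = 0.3206, d(taxon2,taxon3) = 0.3904

taxon1–taxon2: 5/23 sites differ → p ≈ 0.217391, d = −0.75 ln(1 − 0.289855) = 0.256715 ≈ 0.2567.
taxon1–taxon3: 6/23 sites differ → p ≈ 0.26087, d = −0.75 ln(1 − 0.347827) = 0.320584 ≈ 0.3206.
taxon2–taxon3: 7/23 sites differ → p ≈ 0.304348, d = −0.75 ln(1 − 0.405797) = 0.390401 ≈ 0.3904.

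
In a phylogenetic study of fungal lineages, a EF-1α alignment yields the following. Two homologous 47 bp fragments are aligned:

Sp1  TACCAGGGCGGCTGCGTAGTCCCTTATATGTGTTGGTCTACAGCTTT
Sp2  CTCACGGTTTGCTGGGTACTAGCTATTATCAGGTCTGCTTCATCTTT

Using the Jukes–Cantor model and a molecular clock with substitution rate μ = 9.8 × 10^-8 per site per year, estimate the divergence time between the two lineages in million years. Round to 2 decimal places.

The sequences differ at 21 of 47 sites, so p = 21/47 ≈ 0.446809.
d = −(3/4) ln(1 − 4p/3) = −0.75 ln(1 − 0.595745) = −0.75 ln(0.404255)
  = −0.75 × (-0.905709) = 0.679282 substitutions/site.
Under a molecular clock d = 2μt, so t = d/(2μ) = 0.679282 / (2 × 9.8 × 10^-8) = 3.47 million years.

3.47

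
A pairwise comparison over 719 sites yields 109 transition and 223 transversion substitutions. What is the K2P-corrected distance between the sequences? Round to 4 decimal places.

P = 109/719 ≈ 0.151599 and Q = 223/719 ≈ 0.310153.
Under the Kimura two-parameter model, d = −½ ln(1 − 2P − Q) − ¼ ln(1 − 2Q).
1 − 2P − Q = 0.386649, giving −½ ln(0.386649) = 0.475119.
1 − 2Q = 0.379694, giving −¼ ln(0.379694) = 0.242097.
d = 0.475119 + 0.242097 = 0.717216.

0.7172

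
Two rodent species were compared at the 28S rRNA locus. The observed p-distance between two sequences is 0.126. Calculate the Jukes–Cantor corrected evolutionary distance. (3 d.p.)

d = −(3/4) ln(1 − 4p/3) = −0.75 ln(1 − 0.168) = −0.75 ln(0.832)
  = −0.75 × (-0.183923) = 0.137942 substitutions/site.

0.138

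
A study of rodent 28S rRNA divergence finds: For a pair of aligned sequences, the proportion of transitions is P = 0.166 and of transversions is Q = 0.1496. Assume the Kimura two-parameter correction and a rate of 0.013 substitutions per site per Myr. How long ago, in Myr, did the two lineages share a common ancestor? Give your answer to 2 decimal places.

16.05

Under the Kimura two-parameter model, d = −½ ln(1 − 2P − Q) − ¼ ln(1 − 2Q).
1 − 2P − Q = 0.5184, giving −½ ln(0.5184) = 0.328504.
1 − 2Q = 0.7008, giving −¼ ln(0.7008) = 0.088883.
d = 0.328504 + 0.088883 = 0.417387.
Under a molecular clock d = 2μt, so t = d/(2μ) = 0.417387 / (2 × 0.013) = 16.05 Myr.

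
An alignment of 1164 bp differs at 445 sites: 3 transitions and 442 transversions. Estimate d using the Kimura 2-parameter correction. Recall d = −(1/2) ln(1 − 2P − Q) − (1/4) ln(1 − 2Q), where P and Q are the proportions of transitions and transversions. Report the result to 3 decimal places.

0.599

P = 3/1164 ≈ 0.002577 and Q = 442/1164 ≈ 0.379725.
Under the Kimura two-parameter model, d = −½ ln(1 − 2P − Q) − ¼ ln(1 − 2Q).
1 − 2P − Q = 0.615121, giving −½ ln(0.615121) = 0.242968.
1 − 2Q = 0.24055, giving −¼ ln(0.24055) = 0.356207.
d = 0.242968 + 0.356207 = 0.599175.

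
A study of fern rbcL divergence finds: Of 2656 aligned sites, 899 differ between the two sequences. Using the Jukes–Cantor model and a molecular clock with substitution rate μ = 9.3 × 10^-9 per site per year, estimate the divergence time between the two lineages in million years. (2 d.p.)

24.20

p = 899/2656 ≈ 0.338479.
d = −(3/4) ln(1 − 4p/3) = −0.75 ln(1 − 0.451305) = −0.75 ln(0.548695)
  = −0.75 × (-0.600213) = 0.450160 substitutions/site.
Under a molecular clock d = 2μt, so t = d/(2μ) = 0.450160 / (2 × 9.3 × 10^-9) = 24.20 million years.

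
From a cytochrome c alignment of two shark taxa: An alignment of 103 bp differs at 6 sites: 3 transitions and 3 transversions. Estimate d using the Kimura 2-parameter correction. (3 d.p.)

P = 3/103 ≈ 0.029126 and Q = 3/103 ≈ 0.029126.
Under the Kimura two-parameter model, d = −½ ln(1 − 2P − Q) − ¼ ln(1 − 2Q).
1 − 2P − Q = 0.912622, giving −½ ln(0.912622) = 0.045717.
1 − 2Q = 0.941748, giving −¼ ln(0.941748) = 0.015004.
d = 0.045717 + 0.015004 = 0.060721.

0.061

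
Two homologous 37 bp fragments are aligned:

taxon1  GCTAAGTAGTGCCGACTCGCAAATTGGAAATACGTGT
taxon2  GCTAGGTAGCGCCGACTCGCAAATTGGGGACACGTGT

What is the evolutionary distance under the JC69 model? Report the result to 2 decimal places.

The sequences differ at 5 of 37 sites (5, 10, 28, 29, 31), so p = 5/37 ≈ 0.135135.
d = −(3/4) ln(1 − 4p/3) = −0.75 ln(1 − 0.18018) = −0.75 ln(0.81982)
  = −0.75 × (-0.198670) = 0.149003 substitutions/site.

0.15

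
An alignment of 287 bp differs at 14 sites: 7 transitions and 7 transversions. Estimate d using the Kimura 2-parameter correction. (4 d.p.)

0.0505

P = 7/287 ≈ 0.02439 and Q = 7/287 ≈ 0.02439.
Under the Kimura two-parameter model, d = −½ ln(1 − 2P − Q) − ¼ ln(1 − 2Q).
1 − 2P − Q = 0.92683, giving −½ ln(0.92683) = 0.037993.
1 − 2Q = 0.95122, giving −¼ ln(0.95122) = 0.012502.
d = 0.037993 + 0.012502 = 0.050495.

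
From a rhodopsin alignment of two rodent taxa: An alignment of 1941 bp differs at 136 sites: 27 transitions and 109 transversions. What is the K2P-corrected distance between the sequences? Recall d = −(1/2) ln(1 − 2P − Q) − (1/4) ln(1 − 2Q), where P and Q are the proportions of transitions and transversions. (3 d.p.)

0.074

P = 27/1941 ≈ 0.01391 and Q = 109/1941 ≈ 0.056157.
Under the Kimura two-parameter model, d = −½ ln(1 − 2P − Q) − ¼ ln(1 − 2Q).
1 − 2P − Q = 0.916023, giving −½ ln(0.916023) = 0.043857.
1 − 2Q = 0.887686, giving −¼ ln(0.887686) = 0.029784.
d = 0.043857 + 0.029784 = 0.073641.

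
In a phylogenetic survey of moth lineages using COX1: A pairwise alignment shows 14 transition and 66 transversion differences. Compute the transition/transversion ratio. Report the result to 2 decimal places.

0.21

R = 14/66 = 0.212121… ≈ 0.21 (to 2 d.p.).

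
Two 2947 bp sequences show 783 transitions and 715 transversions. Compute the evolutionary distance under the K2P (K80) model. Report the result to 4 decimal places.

0.9096

P = 783/2947 ≈ 0.265694 and Q = 715/2947 ≈ 0.24262.
Under the Kimura two-parameter model, d = −½ ln(1 − 2P − Q) − ¼ ln(1 − 2Q).
1 − 2P − Q = 0.225992, giving −½ ln(0.225992) = 0.743628.
1 − 2Q = 0.51476, giving −¼ ln(0.51476) = 0.166014.
d = 0.743628 + 0.166014 = 0.909642.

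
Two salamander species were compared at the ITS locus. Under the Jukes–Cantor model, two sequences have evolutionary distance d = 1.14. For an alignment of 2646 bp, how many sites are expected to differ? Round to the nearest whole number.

1550

Invert JC69: p = (3/4)(1 − e^(−4d/3)) = 0.75 × (1 − e^(-1.52)) = 0.75 × (1 − 0.218712) = 0.585966.
Expected differing sites = pL ≈ 0.585966 × 2646 = 1550.466036 ≈ 1550.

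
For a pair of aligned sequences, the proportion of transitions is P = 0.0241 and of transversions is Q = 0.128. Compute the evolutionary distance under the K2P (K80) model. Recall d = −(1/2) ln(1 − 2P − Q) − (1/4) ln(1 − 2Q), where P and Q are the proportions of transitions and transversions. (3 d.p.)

Under the Kimura two-parameter model, d = −½ ln(1 − 2P − Q) − ¼ ln(1 − 2Q).
1 − 2P − Q = 0.8238, giving −½ ln(0.8238) = 0.096914.
1 − 2Q = 0.744, giving −¼ ln(0.744) = 0.073929.
d = 0.096914 + 0.073929 = 0.170843.

0.171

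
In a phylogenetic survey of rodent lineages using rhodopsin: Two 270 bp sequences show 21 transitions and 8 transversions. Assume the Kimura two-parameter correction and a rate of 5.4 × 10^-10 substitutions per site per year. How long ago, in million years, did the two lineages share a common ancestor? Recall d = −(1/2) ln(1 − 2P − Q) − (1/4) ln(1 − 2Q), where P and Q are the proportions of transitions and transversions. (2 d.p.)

108.95

P = 21/270 ≈ 0.077778 and Q = 8/270 ≈ 0.02963.
Under the Kimura two-parameter model, d = −½ ln(1 − 2P − Q) − ¼ ln(1 − 2Q).
1 − 2P − Q = 0.814814, giving −½ ln(0.814814) = 0.102398.
1 − 2Q = 0.94074, giving −¼ ln(0.94074) = 0.015272.
d = 0.102398 + 0.015272 = 0.117670.
Under a molecular clock d = 2μt, so t = d/(2μ) = 0.117670 / (2 × 5.4 × 10^-10) = 108.95 million years.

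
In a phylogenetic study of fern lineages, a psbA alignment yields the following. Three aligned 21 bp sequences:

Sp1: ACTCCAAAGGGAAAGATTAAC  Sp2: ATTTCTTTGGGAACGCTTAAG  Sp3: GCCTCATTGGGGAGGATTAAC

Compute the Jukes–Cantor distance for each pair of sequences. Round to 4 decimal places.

d(Sp1,Sp2) = 0.5319, d(Sp1,Sp3) = 0.4408, d(Sp2,Sp3) = 0.5319

Sp1–Sp2: 8/21 sites differ → p ≈ 0.380952, d = −0.75 ln(1 − 0.507936) = 0.531860 ≈ 0.5319.
Sp1–Sp3: 7/21 sites differ → p ≈ 0.333333, d = −0.75 ln(1 − 0.444444) = 0.440839 ≈ 0.4408.
Sp2–Sp3: 8/21 sites differ → p ≈ 0.380952, d = −0.75 ln(1 − 0.507936) = 0.531860 ≈ 0.5319.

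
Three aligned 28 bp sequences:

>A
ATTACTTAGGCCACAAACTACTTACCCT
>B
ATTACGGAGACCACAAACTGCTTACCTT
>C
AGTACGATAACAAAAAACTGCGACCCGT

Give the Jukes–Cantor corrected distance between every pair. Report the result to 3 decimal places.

A–B: 5/28 sites differ → p ≈ 0.178571, d = −0.75 ln(1 − 0.238095) = 0.203950 ≈ 0.204.
A–C: 13/28 sites differ → p ≈ 0.464286, d = −0.75 ln(1 − 0.619048) = 0.723811 ≈ 0.724.
B–C: 10/28 sites differ → p ≈ 0.357143, d = −0.75 ln(1 − 0.476191) = 0.484971 ≈ 0.485.

d(A,B) = 0.204, d(A,C) = 0.724, d(B,C) = 0.485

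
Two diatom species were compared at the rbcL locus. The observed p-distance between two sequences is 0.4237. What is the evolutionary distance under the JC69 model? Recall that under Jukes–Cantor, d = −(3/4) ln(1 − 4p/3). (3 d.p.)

0.624

d = −(3/4) ln(1 − 4p/3) = −0.75 ln(1 − 0.564933) = −0.75 ln(0.435067)
  = −0.75 × (-0.832255) = 0.624191 substitutions/site.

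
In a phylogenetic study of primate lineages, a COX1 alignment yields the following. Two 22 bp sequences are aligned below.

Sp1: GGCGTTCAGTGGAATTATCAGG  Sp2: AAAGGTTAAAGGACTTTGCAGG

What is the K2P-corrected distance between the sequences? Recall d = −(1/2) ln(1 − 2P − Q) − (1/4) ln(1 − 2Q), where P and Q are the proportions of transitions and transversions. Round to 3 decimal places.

0.703

Of 22 sites, 4 differences are transitions and 6 are transversions, so P = 4/22 ≈ 0.181818 and Q = 6/22 ≈ 0.272727.
Under the Kimura two-parameter model, d = −½ ln(1 − 2P − Q) − ¼ ln(1 − 2Q).
1 − 2P − Q = 0.363637, giving −½ ln(0.363637) = 0.505800.
1 − 2Q = 0.454546, giving −¼ ln(0.454546) = 0.197114.
d = 0.505800 + 0.197114 = 0.702914.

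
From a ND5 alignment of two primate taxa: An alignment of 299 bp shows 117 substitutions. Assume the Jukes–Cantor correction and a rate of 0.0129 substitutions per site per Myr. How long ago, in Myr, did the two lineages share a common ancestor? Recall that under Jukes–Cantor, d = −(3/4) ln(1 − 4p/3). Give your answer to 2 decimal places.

21.44

p = 117/299 ≈ 0.391304.
d = −(3/4) ln(1 − 4p/3) = −0.75 ln(1 − 0.521739) = −0.75 ln(0.478261)
  = −0.75 × (-0.737599) = 0.553199 substitutions/site.
Under a molecular clock d = 2μt, so t = d/(2μ) = 0.553199 / (2 × 0.0129) = 21.44 Myr.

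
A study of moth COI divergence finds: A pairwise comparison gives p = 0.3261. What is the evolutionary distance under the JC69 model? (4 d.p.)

0.4279

d = −(3/4) ln(1 − 4p/3) = −0.75 ln(1 − 0.4348) = −0.75 ln(0.5652)
  = −0.75 × (-0.570576) = 0.427932 substitutions/site.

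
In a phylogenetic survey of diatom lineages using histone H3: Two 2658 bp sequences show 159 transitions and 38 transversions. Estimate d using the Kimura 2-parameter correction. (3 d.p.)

P = 159/2658 ≈ 0.059819 and Q = 38/2658 ≈ 0.014296.
Under the Kimura two-parameter model, d = −½ ln(1 − 2P − Q) − ¼ ln(1 − 2Q).
1 − 2P − Q = 0.866066, giving −½ ln(0.866066) = 0.071897.
1 − 2Q = 0.971408, giving −¼ ln(0.971408) = 0.007252.
d = 0.071897 + 0.007252 = 0.079149.

0.079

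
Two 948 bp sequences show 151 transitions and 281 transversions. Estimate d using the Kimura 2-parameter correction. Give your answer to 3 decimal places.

P = 151/948 ≈ 0.159283 and Q = 281/948 ≈ 0.296414.
Under the Kimura two-parameter model, d = −½ ln(1 − 2P − Q) − ¼ ln(1 − 2Q).
1 − 2P − Q = 0.38502, giving −½ ln(0.38502) = 0.477230.
1 − 2Q = 0.407172, giving −¼ ln(0.407172) = 0.224630.
d = 0.477230 + 0.224630 = 0.701860.

0.702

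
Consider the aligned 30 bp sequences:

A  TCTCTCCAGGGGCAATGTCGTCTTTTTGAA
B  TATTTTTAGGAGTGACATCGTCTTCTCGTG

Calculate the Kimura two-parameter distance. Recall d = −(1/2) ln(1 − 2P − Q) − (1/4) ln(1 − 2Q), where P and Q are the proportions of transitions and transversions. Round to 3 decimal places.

0.840

Of 30 sites, 11 differences are transitions and 2 are transversions, so P = 11/30 ≈ 0.366667 and Q = 2/30 ≈ 0.066667.
Under the Kimura two-parameter model, d = −½ ln(1 − 2P − Q) − ¼ ln(1 − 2Q).
1 − 2P − Q = 0.199999, giving −½ ln(0.199999) = 0.804721.
1 − 2Q = 0.866666, giving −¼ ln(0.866666) = 0.035775.
d = 0.804721 + 0.035775 = 0.840496.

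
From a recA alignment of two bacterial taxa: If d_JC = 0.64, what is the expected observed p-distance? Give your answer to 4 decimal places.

p = (3/4)(1 − e^(−4d/3)) = 0.75 × (1 − e^(-0.853333)) = 0.75 × (1 − 0.425993) = 0.430505.

0.4305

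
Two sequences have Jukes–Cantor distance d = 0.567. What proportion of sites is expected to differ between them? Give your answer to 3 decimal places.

p = (3/4)(1 − e^(−4d/3)) = 0.75 × (1 − e^(-0.756)) = 0.75 × (1 − 0.469541) = 0.397844.

0.398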